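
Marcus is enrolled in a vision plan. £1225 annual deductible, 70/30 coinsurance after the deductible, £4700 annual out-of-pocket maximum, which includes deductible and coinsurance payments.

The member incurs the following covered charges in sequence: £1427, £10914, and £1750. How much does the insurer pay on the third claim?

£1609.80

Claim 1 — £1427: £1225 to deductible, leaving £202; member's 30% is £60.60. Cost to member: £1285.60. OOP to date £1285.60. Plan pays £1427 − £1285.60 = £141.40.
Claim 2 — £10914: 30% coinsurance on £10914 = £3274.20. Member owes £3274.20 (running OOP £4559.80). Plan pays £10914 − £3274.20 = £7639.80.
Claim 3 — £1750: 30% coinsurance on £1750 = £525. OOP would hit £5084.80 > £4700, so the cap limits the member to £4700 − £4559.80 = £140.20. Insurer: £1750 − £140.20 = £1609.80.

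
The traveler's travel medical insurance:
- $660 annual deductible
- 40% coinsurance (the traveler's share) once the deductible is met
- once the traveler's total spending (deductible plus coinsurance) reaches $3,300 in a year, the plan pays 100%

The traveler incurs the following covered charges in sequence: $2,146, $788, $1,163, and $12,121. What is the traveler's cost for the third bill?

Claim 1 ($2,146): $660 finishes the deductible; $1,486 goes to coinsurance; 40% of $1,486 = $594.40. Traveler pays $1,254.40; OOP now $1,254.40.
Claim 2 ($788): deductible already satisfied, so traveler's share is 40% × $788 = $315.20. Traveler pays $315.20; OOP now $1,569.60.
Claim 3 ($1,163): deductible met; 40% of $1,163 = $465.20. Traveler owes $465.20 (running OOP $2,034.80).

$465.20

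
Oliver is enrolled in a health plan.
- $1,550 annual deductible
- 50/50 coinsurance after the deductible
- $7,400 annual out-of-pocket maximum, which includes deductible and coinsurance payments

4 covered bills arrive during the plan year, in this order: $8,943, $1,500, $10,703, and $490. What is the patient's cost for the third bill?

$1,403.50

Bill 1, $8,943: $1,550 finishes the deductible; $7,393 goes to coinsurance; coinsurance $7,393 × 50% = $3,696.50. Patient owes $5,246.50 (running OOP $5,246.50).
Bill 2, $1,500: 50% coinsurance on $1,500 = $750. Patient pays $750; OOP now $5,996.50.
Bill 3, $10,703: deductible met; 50% of $10,703 = $5,351.50. Adding that to $5,996.50 gives $11,348, past the $7,400 cap; patient pays only $7,400 − $5,996.50 = $1,403.50.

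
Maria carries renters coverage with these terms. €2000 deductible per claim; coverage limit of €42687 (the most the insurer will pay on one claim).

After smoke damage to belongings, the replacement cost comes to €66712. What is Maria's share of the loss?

€24025

Subtract the deductible: €66712 − €2000 = €64712.
€64712 exceeds the €42687 limit, so the insurer pays the limit: €42687.
Out of pocket: €66712 − €42687 = €24025.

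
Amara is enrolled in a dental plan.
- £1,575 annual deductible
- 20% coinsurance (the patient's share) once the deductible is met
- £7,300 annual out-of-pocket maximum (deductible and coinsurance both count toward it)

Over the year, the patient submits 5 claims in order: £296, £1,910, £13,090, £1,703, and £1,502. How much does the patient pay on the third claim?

£2,618

Claim 1 (£296): all of it applies to the deductible. Patient owes £296 (running OOP £296).
Claim 2 (£1,910): deductible takes £1,279, £631 remains; 20% of £631 = £126.20. Patient pays £1,405.20; OOP now £1,701.20.
Claim 3 (£13,090): 20% coinsurance on £13,090 = £2,618. Patient pays £2,618; OOP now £4,319.20.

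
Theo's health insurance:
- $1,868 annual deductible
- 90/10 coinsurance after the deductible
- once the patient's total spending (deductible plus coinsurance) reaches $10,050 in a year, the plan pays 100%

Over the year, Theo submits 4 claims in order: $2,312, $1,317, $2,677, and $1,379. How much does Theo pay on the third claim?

$267.70

#1 ($2,312): $1,868 to deductible, leaving $444; 10% of $444 = $44.40. Patient owes $1,912.40 (running OOP $1,912.40).
#2 ($1,317): deductible met; 10% of $1,317 = $131.70. Cost to patient: $131.70. OOP to date $2,044.10.
#3 ($2,677): deductible already satisfied, so patient's share is 10% × $2,677 = $267.70. Patient owes $267.70 (running OOP $2,311.80).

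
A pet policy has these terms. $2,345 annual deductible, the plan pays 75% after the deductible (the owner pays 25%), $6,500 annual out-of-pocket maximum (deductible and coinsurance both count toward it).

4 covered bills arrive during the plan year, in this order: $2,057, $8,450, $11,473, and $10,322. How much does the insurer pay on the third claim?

#1 ($2,057): all of it applies to the deductible. Owner pays $2,057; OOP now $2,057. Insurer: $2,057 − $2,057 = $0.
#2 ($8,450): $288 to deductible, leaving $8,162; coinsurance $8,162 × 25% = $2,040.50. Cost to owner: $2,328.50. OOP to date $4,385.50. Insurer: $8,450 − $2,328.50 = $6,121.50.
#3 ($11,473): deductible already satisfied, so owner's share is 25% × $11,473 = $2,868.25. That would push OOP to $7,253.75, over the $6,500 cap, so owner pays $6,500 − $4,385.50 = $2,114.50. Insurer: $11,473 − $2,114.50 = $9,358.50.

$9,358.50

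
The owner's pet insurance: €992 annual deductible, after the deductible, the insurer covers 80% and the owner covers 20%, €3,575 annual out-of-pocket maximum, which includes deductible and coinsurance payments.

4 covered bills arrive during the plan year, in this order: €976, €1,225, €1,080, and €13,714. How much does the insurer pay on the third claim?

Bill 1, €976: entire amount goes to the deductible. Owner pays €976; OOP now €976. Insurer: €976 − €976 = €0.
Bill 2, €1,225: €16 to deductible, leaving €1,209; owner's 20% is €241.80. Cost to owner: €257.80. OOP to date €1,233.80. Plan pays €1,225 − €257.80 = €967.20.
Bill 3, €1,080: 20% coinsurance on €1,080 = €216. Owner owes €216 (running OOP €1,449.80). Insurer: €1,080 − €216 = €864.

€864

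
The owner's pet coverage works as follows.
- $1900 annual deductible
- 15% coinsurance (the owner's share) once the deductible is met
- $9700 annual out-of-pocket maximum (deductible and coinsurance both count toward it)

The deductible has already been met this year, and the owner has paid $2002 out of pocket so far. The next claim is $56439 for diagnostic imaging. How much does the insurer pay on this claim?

$48741

The deductible is already satisfied, so the full bill goes to coinsurance.
Owner's 15% share of $56439 is $8465.85.
That would bring total out-of-pocket to $10467.85, past the $9700 cap. The owner is capped at $9700 − $2002 = $7698 on this claim.
The plan picks up $56439 − $7698 = $48741.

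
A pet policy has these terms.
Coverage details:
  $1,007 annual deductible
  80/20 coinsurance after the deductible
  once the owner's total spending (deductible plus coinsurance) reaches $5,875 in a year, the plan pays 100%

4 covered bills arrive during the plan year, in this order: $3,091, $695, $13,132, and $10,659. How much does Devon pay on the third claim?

$2,626.40

Bill 1, $3,091: deductible takes $1,007, $2,084 remains; owner's 20% is $416.80. Cost to owner: $1,423.80. OOP to date $1,423.80.
Bill 2, $695: 20% coinsurance on $695 = $139. Owner owes $139 (running OOP $1,562.80).
Bill 3, $13,132: 20% coinsurance on $13,132 = $2,626.40. Owner pays $2,626.40; OOP now $4,189.20.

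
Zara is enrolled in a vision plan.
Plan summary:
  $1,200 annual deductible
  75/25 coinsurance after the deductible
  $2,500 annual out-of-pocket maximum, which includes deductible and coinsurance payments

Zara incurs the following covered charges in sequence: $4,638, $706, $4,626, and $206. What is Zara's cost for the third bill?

$264

Bill 1, $4,638: $1,200 to deductible, leaving $3,438; 25% of $3,438 = $859.50. Cost to member: $2,059.50. OOP to date $2,059.50.
Bill 2, $706: deductible already satisfied, so member's share is 25% × $706 = $176.50. Cost to member: $176.50. OOP to date $2,236.
Bill 3, $4,626: 25% coinsurance on $4,626 = $1,156.50. That would push OOP to $3,392.50, over the $2,500 cap, so member pays $2,500 − $2,236 = $264.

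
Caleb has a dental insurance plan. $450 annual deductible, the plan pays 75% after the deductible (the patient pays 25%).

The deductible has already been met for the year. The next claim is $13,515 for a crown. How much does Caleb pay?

$3,378.75

The deductible is already satisfied, so the full bill goes to coinsurance.
Patient's 25% share of $13,515 is $3,378.75.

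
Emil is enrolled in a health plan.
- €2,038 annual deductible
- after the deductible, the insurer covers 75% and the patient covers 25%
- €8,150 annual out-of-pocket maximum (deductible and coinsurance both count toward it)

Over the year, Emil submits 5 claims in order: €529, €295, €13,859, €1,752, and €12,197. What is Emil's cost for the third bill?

Bill 1, €529: entire amount goes to the deductible. Patient pays €529; OOP now €529.
Bill 2, €295: entire amount goes to the deductible. Patient owes €295 (running OOP €824).
Bill 3, €13,859: €1,214 to deductible, leaving €12,645; 25% of €12,645 = €3,161.25. Patient owes €4,375.25 (running OOP €5,199.25).

€4,375.25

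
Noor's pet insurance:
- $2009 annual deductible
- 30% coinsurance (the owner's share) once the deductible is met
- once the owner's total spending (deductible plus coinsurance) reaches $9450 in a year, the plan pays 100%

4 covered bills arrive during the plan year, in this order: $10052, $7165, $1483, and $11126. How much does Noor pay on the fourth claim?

$2433.70

#1 ($10052): $2009 finishes the deductible; $8043 goes to coinsurance; coinsurance $8043 × 30% = $2412.90. Owner pays $4421.90; OOP now $4421.90.
#2 ($7165): deductible met; 30% of $7165 = $2149.50. Cost to owner: $2149.50. OOP to date $6571.40.
#3 ($1483): 30% coinsurance on $1483 = $444.90. Owner pays $444.90; OOP now $7016.30.
#4 ($11126): deductible met; 30% of $11126 = $3337.80. Adding that to $7016.30 gives $10354.10, past the $9450 cap; owner pays only $9450 − $7016.30 = $2433.70.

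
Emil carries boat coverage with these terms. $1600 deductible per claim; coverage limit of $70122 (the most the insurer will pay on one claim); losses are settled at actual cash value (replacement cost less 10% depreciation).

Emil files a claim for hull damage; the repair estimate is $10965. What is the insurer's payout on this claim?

$8268.50

At 10% depreciation, ACV = $10965 − $1096.50 = $9868.50.
After the deductible, $9868.50 − $1600 = $8268.50 remains.
$8268.50 is within the $70122 limit, so the insurer pays $8268.50.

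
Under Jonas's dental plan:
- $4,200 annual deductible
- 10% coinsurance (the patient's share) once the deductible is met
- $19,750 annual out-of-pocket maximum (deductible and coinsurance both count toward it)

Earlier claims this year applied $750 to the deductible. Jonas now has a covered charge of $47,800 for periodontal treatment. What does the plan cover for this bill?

$39,915

Remaining deductible: $4,200 − $750 = $3,450.
That leaves $47,800 − $3,450 = $44,350 for coinsurance.
Coinsurance: $44,350 × 10% = $4,435.
So the patient owes $3,450 + $4,435 = $7,885 before any cap.
Year-to-date out-of-pocket becomes $750 + $7,885 = $8,635, still under the $19,750 maximum, so no cap applies.
Insurer pays the balance: $47,800 − $7,885 = $39,915.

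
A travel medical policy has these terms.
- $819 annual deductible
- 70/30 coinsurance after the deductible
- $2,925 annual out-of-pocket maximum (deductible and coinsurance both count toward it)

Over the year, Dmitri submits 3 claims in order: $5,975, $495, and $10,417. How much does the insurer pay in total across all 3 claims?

$13,962

Claim 1 ($5,975): $819 finishes the deductible; $5,156 goes to coinsurance; traveler's 30% is $1,546.80. Cost to traveler: $2,365.80. OOP to date $2,365.80. Insurer: $5,975 − $2,365.80 = $3,609.20.
Claim 2 ($495): deductible already satisfied, so traveler's share is 30% × $495 = $148.50. Traveler owes $148.50 (running OOP $2,514.30). Insurer: $495 − $148.50 = $346.50.
Claim 3 ($10,417): 30% coinsurance on $10,417 = $3,125.10. That would push OOP to $5,639.40, over the $2,925 cap, so traveler pays $2,925 − $2,514.30 = $410.70. Insurer: $10,417 − $410.70 = $10,006.30.
Insurer total = bills − traveler's total = $16,887 − $2,925 = $13,962.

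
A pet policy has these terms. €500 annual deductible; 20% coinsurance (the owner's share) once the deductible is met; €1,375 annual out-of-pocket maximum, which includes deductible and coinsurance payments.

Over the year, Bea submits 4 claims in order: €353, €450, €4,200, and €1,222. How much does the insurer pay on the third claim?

Claim 1 — €353: fully absorbed by the deductible. Owner pays €353; OOP now €353. Plan pays €353 − €353 = €0.
Claim 2 — €450: €147 to deductible, leaving €303; 20% of €303 = €60.60. Cost to owner: €207.60. OOP to date €560.60. Insurer: €450 − €207.60 = €242.40.
Claim 3 — €4,200: 20% coinsurance on €4,200 = €840. Adding that to €560.60 gives €1,400.60, past the €1,375 cap; owner pays only €1,375 − €560.60 = €814.40. Plan pays €4,200 − €814.40 = €3,385.60.

€3,385.60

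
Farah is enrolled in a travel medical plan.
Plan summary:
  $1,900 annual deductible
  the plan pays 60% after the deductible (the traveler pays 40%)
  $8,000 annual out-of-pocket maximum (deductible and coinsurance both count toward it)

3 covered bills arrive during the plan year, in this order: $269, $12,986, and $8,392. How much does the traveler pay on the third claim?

Claim 1 — $269: all of it applies to the deductible. Traveler owes $269 (running OOP $269).
Claim 2 — $12,986: $1,631 finishes the deductible; $11,355 goes to coinsurance; 40% of $11,355 = $4,542. Traveler pays $6,173; OOP now $6,442.
Claim 3 — $8,392: deductible met; 40% of $8,392 = $3,356.80. Adding that to $6,442 gives $9,798.80, past the $8,000 cap; traveler pays only $8,000 − $6,442 = $1,558.

$1,558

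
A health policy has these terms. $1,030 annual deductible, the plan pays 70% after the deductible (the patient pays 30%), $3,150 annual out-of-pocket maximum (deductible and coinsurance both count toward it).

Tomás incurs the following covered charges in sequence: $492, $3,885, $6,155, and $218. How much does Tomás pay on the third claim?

$1,115.90

Claim 1 — $492: all of it applies to the deductible. Patient owes $492 (running OOP $492).
Claim 2 — $3,885: $538 finishes the deductible; $3,347 goes to coinsurance; patient's 30% is $1,004.10. Patient owes $1,542.10 (running OOP $2,034.10).
Claim 3 — $6,155: deductible already satisfied, so patient's share is 30% × $6,155 = $1,846.50. Adding that to $2,034.10 gives $3,880.60, past the $3,150 cap; patient pays only $3,150 − $2,034.10 = $1,115.90.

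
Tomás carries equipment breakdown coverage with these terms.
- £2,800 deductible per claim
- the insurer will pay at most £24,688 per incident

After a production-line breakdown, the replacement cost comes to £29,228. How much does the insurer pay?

After the deductible, £29,228 − £2,800 = £26,428 remains.
Since £26,428 > £24,688, the payout is capped at £24,688.

£24,688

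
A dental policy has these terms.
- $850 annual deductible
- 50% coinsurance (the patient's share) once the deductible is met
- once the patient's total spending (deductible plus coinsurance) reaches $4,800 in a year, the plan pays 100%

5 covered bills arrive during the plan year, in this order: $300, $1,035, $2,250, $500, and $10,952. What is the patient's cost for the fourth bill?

#1 ($300): entire amount goes to the deductible. Patient pays $300; OOP now $300.
#2 ($1,035): deductible takes $550, $485 remains; 50% of $485 = $242.50. Patient owes $792.50 (running OOP $1,092.50).
#3 ($2,250): deductible already satisfied, so patient's share is 50% × $2,250 = $1,125. Patient pays $1,125; OOP now $2,217.50.
#4 ($500): deductible already satisfied, so patient's share is 50% × $500 = $250. Patient pays $250; OOP now $2,467.50.

$250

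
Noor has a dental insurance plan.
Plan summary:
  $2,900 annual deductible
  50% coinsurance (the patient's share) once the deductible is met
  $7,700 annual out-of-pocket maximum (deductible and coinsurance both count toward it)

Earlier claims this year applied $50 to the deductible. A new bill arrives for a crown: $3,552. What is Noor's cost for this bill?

$3,201

Deductible still to meet: $2,900 − $50 = $2,850.
After the $2,850 deductible portion, $3,552 − $2,850 = $702 is subject to coinsurance.
Patient's 50% share of $702 is $351.
Patient responsibility before any cap: $2,850 + $351 = $3,201.
Cumulative spending $50 + $3,201 = $3,251 stays under the $7,700 maximum.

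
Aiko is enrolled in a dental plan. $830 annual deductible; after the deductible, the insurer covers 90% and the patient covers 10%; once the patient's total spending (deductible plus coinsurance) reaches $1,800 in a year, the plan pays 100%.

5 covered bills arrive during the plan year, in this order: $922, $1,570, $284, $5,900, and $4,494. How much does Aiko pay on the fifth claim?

$185.40

Claim 1 ($922): deductible takes $830, $92 remains; patient's 10% is $9.20. Cost to patient: $839.20. OOP to date $839.20.
Claim 2 ($1,570): deductible met; 10% of $1,570 = $157. Patient pays $157; OOP now $996.20.
Claim 3 ($284): 10% coinsurance on $284 = $28.40. Patient pays $28.40; OOP now $1,024.60.
Claim 4 ($5,900): deductible met; 10% of $5,900 = $590. Cost to patient: $590. OOP to date $1,614.60.
Claim 5 ($4,494): 10% coinsurance on $4,494 = $449.40. OOP would hit $2,064 > $1,800, so the cap limits the patient to $1,800 − $1,614.60 = $185.40.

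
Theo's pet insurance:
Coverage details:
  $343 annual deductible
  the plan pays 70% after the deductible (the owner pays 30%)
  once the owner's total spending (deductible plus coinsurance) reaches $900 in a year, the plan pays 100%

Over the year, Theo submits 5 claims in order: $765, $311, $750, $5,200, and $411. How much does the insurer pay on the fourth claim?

$5,087.90

Claim 1 — $765: $343 to deductible, leaving $422; coinsurance $422 × 30% = $126.60. Owner owes $469.60 (running OOP $469.60). Insurer: $765 − $469.60 = $295.40.
Claim 2 — $311: deductible met; 30% of $311 = $93.30. Owner owes $93.30 (running OOP $562.90). Plan pays $311 − $93.30 = $217.70.
Claim 3 — $750: deductible met; 30% of $750 = $225. Owner pays $225; OOP now $787.90. Insurer: $750 − $225 = $525.
Claim 4 — $5,200: deductible already satisfied, so owner's share is 30% × $5,200 = $1,560. That would push OOP to $2,347.90, over the $900 cap, so owner pays $900 − $787.90 = $112.10. Insurer: $5,200 − $112.10 = $5,087.90.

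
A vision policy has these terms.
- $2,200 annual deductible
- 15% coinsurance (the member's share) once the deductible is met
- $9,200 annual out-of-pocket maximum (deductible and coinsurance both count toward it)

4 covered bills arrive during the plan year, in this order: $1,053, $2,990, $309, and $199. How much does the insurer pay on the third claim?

$262.65

#1 ($1,053): all of it applies to the deductible. Member pays $1,053; OOP now $1,053. Plan pays $1,053 − $1,053 = $0.
#2 ($2,990): $1,147 finishes the deductible; $1,843 goes to coinsurance; 15% of $1,843 = $276.45. Member owes $1,423.45 (running OOP $2,476.45). Plan pays $2,990 − $1,423.45 = $1,566.55.
#3 ($309): 15% coinsurance on $309 = $46.35. Member pays $46.35; OOP now $2,522.80. Plan pays $309 − $46.35 = $262.65.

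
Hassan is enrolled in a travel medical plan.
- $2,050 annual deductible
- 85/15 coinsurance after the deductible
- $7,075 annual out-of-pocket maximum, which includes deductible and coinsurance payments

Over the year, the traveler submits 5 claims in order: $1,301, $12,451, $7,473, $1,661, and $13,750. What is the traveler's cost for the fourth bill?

$249.15

#1 ($1,301): entire amount goes to the deductible. Cost to traveler: $1,301. OOP to date $1,301.
#2 ($12,451): deductible takes $749, $11,702 remains; traveler's 15% is $1,755.30. Cost to traveler: $2,504.30. OOP to date $3,805.30.
#3 ($7,473): 15% coinsurance on $7,473 = $1,120.95. Traveler pays $1,120.95; OOP now $4,926.25.
#4 ($1,661): deductible met; 15% of $1,661 = $249.15. Traveler owes $249.15 (running OOP $5,175.40).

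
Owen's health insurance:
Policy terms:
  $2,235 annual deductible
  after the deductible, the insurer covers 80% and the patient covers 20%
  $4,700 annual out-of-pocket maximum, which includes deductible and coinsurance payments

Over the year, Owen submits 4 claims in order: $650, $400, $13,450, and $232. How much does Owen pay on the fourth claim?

Claim 1 — $650: all of it applies to the deductible. Cost to patient: $650. OOP to date $650.
Claim 2 — $400: all of it applies to the deductible. Patient pays $400; OOP now $1,050.
Claim 3 — $13,450: $1,185 finishes the deductible; $12,265 goes to coinsurance; 20% of $12,265 = $2,453. Patient owes $3,638 (running OOP $4,688).
Claim 4 — $232: deductible already satisfied, so patient's share is 20% × $232 = $46.40. That would push OOP to $4,734.40, over the $4,700 cap, so patient pays $4,700 − $4,688 = $12.

$12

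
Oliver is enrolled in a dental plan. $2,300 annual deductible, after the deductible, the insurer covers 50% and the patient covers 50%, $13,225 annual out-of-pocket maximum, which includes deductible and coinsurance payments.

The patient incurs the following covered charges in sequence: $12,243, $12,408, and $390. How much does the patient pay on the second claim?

Bill 1, $12,243: $2,300 to deductible, leaving $9,943; 50% of $9,943 = $4,971.50. Cost to patient: $7,271.50. OOP to date $7,271.50.
Bill 2, $12,408: 50% coinsurance on $12,408 = $6,204. That would push OOP to $13,475.50, over the $13,225 cap, so patient pays $13,225 − $7,271.50 = $5,953.50.

$5,953.50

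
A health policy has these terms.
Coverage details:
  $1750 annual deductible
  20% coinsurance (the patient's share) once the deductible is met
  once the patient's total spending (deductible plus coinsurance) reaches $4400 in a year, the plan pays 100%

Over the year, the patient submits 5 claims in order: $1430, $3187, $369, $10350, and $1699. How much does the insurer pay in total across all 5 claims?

#1 ($1430): all of it applies to the deductible. Cost to patient: $1430. OOP to date $1430. Insurer: $1430 − $1430 = $0.
#2 ($3187): $320 finishes the deductible; $2867 goes to coinsurance; 20% of $2867 = $573.40. Patient pays $893.40; OOP now $2323.40. Insurer: $3187 − $893.40 = $2293.60.
#3 ($369): deductible met; 20% of $369 = $73.80. Cost to patient: $73.80. OOP to date $2397.20. Plan pays $369 − $73.80 = $295.20.
#4 ($10350): 20% coinsurance on $10350 = $2070. That would push OOP to $4467.20, over the $4400 cap, so patient pays $4400 − $2397.20 = $2002.80. Insurer: $10350 − $2002.80 = $8347.20.
#5 ($1699): deductible met; 20% of $1699 = $339.80. Adding that to $4400 gives $4739.80, past the $4400 cap; patient pays only $4400 − $4400 = $0. Plan pays $1699 − $0 = $1699.
Insurer total: $0 + $2293.60 + $295.20 + $8347.20 + $1699 = $12635.

$12635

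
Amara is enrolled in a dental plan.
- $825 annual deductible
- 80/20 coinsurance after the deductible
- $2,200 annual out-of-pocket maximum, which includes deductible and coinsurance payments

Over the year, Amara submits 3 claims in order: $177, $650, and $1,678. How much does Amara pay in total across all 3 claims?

$1,161

Claim 1 — $177: entire amount goes to the deductible. Patient owes $177 (running OOP $177).
Claim 2 — $650: deductible takes $648, $2 remains; coinsurance $2 × 20% = $0.40. Patient owes $648.40 (running OOP $825.40).
Claim 3 — $1,678: deductible met; 20% of $1,678 = $335.60. Patient pays $335.60; OOP now $1,161.
Total paid by the patient: $177 + $648.40 + $335.60 = $1,161.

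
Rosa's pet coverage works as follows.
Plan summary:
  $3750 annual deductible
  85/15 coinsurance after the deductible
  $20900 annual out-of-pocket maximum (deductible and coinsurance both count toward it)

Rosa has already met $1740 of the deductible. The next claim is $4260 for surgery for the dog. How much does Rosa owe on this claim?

Remaining deductible: $3750 − $1740 = $2010.
The remaining $2250 (= $4260 − $2010) moves to coinsurance.
15% of $2250 = $337.50 falls to the owner.
Owner responsibility before any cap: $2010 + $337.50 = $2347.50.
Cumulative spending $1740 + $2347.50 = $4087.50 stays under the $20900 maximum.

$2347.50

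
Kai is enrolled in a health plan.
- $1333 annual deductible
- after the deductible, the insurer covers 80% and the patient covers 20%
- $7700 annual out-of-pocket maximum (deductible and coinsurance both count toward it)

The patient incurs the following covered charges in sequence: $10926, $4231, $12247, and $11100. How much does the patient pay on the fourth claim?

Bill 1, $10926: deductible takes $1333, $9593 remains; patient's 20% is $1918.60. Cost to patient: $3251.60. OOP to date $3251.60.
Bill 2, $4231: 20% coinsurance on $4231 = $846.20. Cost to patient: $846.20. OOP to date $4097.80.
Bill 3, $12247: 20% coinsurance on $12247 = $2449.40. Patient pays $2449.40; OOP now $6547.20.
Bill 4, $11100: deductible already satisfied, so patient's share is 20% × $11100 = $2220. OOP would hit $8767.20 > $7700, so the cap limits the patient to $7700 − $6547.20 = $1152.80.

$1152.80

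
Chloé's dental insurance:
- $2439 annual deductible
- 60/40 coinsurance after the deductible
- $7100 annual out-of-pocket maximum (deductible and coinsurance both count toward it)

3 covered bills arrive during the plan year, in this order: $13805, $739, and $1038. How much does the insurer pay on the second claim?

$624.40

Bill 1, $13805: deductible takes $2439, $11366 remains; coinsurance $11366 × 40% = $4546.40. Patient pays $6985.40; OOP now $6985.40. Plan pays $13805 − $6985.40 = $6819.60.
Bill 2, $739: deductible already satisfied, so patient's share is 40% × $739 = $295.60. OOP would hit $7281 > $7100, so the cap limits the patient to $7100 − $6985.40 = $114.60. Plan pays $739 − $114.60 = $624.40.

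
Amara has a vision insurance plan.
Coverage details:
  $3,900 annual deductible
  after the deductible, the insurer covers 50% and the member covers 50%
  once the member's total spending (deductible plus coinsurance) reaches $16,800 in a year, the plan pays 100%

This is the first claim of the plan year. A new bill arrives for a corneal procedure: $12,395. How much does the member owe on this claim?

Nothing has been paid toward the $3,900 deductible, so the first $3,900 of this charge is applied there.
That leaves $12,395 − $3,900 = $8,495 for coinsurance.
50% of $8,495 = $4,247.50 falls to the member.
So the member owes $3,900 + $4,247.50 = $8,147.50 before any cap.
Year-to-date out-of-pocket becomes $0 + $8,147.50 = $8,147.50, still under the $16,800 maximum, so no cap applies.

$8,147.50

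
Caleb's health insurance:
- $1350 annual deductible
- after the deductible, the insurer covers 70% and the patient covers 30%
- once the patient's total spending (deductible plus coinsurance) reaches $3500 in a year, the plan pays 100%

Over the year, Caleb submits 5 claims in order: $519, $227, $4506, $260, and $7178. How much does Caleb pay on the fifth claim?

$901.40

#1 ($519): all of it applies to the deductible. Patient owes $519 (running OOP $519).
#2 ($227): all of it applies to the deductible. Patient pays $227; OOP now $746.
#3 ($4506): $604 finishes the deductible; $3902 goes to coinsurance; patient's 30% is $1170.60. Patient owes $1774.60 (running OOP $2520.60).
#4 ($260): deductible already satisfied, so patient's share is 30% × $260 = $78. Patient pays $78; OOP now $2598.60.
#5 ($7178): deductible already satisfied, so patient's share is 30% × $7178 = $2153.40. Adding that to $2598.60 gives $4752, past the $3500 cap; patient pays only $3500 − $2598.60 = $901.40.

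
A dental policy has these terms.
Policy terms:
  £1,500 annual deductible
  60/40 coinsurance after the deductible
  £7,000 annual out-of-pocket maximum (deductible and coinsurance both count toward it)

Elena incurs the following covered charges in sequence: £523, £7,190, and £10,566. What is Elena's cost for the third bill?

Bill 1, £523: entire amount goes to the deductible. Patient owes £523 (running OOP £523).
Bill 2, £7,190: £977 to deductible, leaving £6,213; 40% of £6,213 = £2,485.20. Patient owes £3,462.20 (running OOP £3,985.20).
Bill 3, £10,566: deductible already satisfied, so patient's share is 40% × £10,566 = £4,226.40. OOP would hit £8,211.60 > £7,000, so the cap limits the patient to £7,000 − £3,985.20 = £3,014.80.

£3,014.80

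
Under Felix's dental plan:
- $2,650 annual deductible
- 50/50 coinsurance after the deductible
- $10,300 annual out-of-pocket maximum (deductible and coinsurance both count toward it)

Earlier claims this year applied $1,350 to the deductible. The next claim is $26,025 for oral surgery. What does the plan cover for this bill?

$1,350 of the $2,650 deductible is already met, leaving $1,300.
After the $1,300 deductible portion, $26,025 − $1,300 = $24,725 is subject to coinsurance.
Coinsurance: $24,725 × 50% = $12,362.50.
Patient responsibility before any cap: $1,300 + $12,362.50 = $13,662.50.
Adding $13,662.50 to the $1,350 already spent would give $15,012.50, which exceeds the $10,300 cap; the patient pays just $10,300 − $1,350 = $8,950.
The plan picks up $26,025 − $8,950 = $17,075.

$17,075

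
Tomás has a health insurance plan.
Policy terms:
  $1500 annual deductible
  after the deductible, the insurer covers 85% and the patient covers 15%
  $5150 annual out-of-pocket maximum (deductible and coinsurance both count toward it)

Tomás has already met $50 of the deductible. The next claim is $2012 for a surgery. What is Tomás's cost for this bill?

$50 of the $1500 deductible is already met, leaving $1450.
The remaining $562 (= $2012 − $1450) moves to coinsurance.
Patient's 15% share of $562 is $84.30.
So the patient owes $1450 + $84.30 = $1534.30 before any cap.
Year-to-date out-of-pocket becomes $50 + $1534.30 = $1584.30, still under the $5150 maximum, so no cap applies.

$1534.30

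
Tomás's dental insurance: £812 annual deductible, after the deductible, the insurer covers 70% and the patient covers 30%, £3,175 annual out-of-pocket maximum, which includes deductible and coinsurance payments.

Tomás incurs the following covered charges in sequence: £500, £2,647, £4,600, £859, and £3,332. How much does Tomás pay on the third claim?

Claim 1 (£500): fully absorbed by the deductible. Patient owes £500 (running OOP £500).
Claim 2 (£2,647): £312 to deductible, leaving £2,335; patient's 30% is £700.50. Cost to patient: £1,012.50. OOP to date £1,512.50.
Claim 3 (£4,600): deductible already satisfied, so patient's share is 30% × £4,600 = £1,380. Cost to patient: £1,380. OOP to date £2,892.50.

£1,380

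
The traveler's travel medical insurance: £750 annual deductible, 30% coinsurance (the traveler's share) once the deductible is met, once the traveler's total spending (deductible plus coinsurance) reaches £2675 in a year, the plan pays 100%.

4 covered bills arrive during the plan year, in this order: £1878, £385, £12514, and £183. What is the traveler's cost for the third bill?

£1471.10

Claim 1 (£1878): £750 finishes the deductible; £1128 goes to coinsurance; traveler's 30% is £338.40. Traveler pays £1088.40; OOP now £1088.40.
Claim 2 (£385): 30% coinsurance on £385 = £115.50. Traveler owes £115.50 (running OOP £1203.90).
Claim 3 (£12514): deductible met; 30% of £12514 = £3754.20. That would push OOP to £4958.10, over the £2675 cap, so traveler pays £2675 − £1203.90 = £1471.10.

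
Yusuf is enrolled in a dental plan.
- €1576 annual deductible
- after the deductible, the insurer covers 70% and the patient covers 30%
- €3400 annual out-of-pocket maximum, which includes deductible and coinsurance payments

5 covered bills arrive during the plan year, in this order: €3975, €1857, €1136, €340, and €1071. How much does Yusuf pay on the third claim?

Claim 1 (€3975): €1576 to deductible, leaving €2399; patient's 30% is €719.70. Cost to patient: €2295.70. OOP to date €2295.70.
Claim 2 (€1857): deductible already satisfied, so patient's share is 30% × €1857 = €557.10. Patient owes €557.10 (running OOP €2852.80).
Claim 3 (€1136): deductible met; 30% of €1136 = €340.80. Cost to patient: €340.80. OOP to date €3193.60.

€340.80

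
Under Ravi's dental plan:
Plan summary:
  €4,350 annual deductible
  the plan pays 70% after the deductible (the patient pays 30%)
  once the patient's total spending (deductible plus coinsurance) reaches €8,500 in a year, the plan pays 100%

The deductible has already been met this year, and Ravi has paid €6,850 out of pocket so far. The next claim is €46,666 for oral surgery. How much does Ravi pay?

€1,650

The deductible is already satisfied, so the full bill goes to coinsurance.
30% of €46,666 = €13,999.80 falls to the patient.
Year-to-date out-of-pocket would reach €6,850 + €13,999.80 = €20,849.80, above the €8,500 maximum, so the patient pays only €8,500 − €6,850 = €1,650.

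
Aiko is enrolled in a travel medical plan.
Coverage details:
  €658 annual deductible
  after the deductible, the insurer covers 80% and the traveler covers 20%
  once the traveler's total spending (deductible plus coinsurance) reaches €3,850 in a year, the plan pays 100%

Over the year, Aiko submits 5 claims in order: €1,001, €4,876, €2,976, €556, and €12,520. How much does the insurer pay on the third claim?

€2,380.80

Claim 1 — €1,001: €658 to deductible, leaving €343; coinsurance €343 × 20% = €68.60. Traveler pays €726.60; OOP now €726.60. Plan pays €1,001 − €726.60 = €274.40.
Claim 2 — €4,876: deductible met; 20% of €4,876 = €975.20. Traveler pays €975.20; OOP now €1,701.80. Plan pays €4,876 − €975.20 = €3,900.80.
Claim 3 — €2,976: deductible met; 20% of €2,976 = €595.20. Traveler owes €595.20 (running OOP €2,297). Plan pays €2,976 − €595.20 = €2,380.80.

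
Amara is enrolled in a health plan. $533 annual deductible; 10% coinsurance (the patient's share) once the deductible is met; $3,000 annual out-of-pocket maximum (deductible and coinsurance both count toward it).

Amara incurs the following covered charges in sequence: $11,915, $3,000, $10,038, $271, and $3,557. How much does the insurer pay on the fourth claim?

Claim 1 — $11,915: deductible takes $533, $11,382 remains; 10% of $11,382 = $1,138.20. Patient owes $1,671.20 (running OOP $1,671.20). Plan pays $11,915 − $1,671.20 = $10,243.80.
Claim 2 — $3,000: deductible met; 10% of $3,000 = $300. Patient pays $300; OOP now $1,971.20. Plan pays $3,000 − $300 = $2,700.
Claim 3 — $10,038: 10% coinsurance on $10,038 = $1,003.80. Patient pays $1,003.80; OOP now $2,975. Plan pays $10,038 − $1,003.80 = $9,034.20.
Claim 4 — $271: 10% coinsurance on $271 = $27.10. That would push OOP to $3,002.10, over the $3,000 cap, so patient pays $3,000 − $2,975 = $25. Insurer: $271 − $25 = $246.

$246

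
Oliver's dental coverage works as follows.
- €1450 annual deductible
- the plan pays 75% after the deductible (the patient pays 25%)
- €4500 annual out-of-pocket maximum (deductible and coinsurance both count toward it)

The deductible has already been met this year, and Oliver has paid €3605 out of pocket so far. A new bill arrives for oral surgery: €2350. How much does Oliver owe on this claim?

With the deductible met, the entire €2350 is subject to coinsurance.
Patient's 25% share of €2350 is €587.50.
Total out-of-pocket so far would be €3605 + €587.50 = €4192.50, below the €4500 cap — no reduction.

€587.50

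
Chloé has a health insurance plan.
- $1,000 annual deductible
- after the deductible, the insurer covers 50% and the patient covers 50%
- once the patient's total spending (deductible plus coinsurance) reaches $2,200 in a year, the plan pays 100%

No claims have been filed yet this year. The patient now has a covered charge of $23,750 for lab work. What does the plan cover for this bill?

Nothing has been paid toward the $1,000 deductible, so the first $1,000 of this charge is applied there.
That leaves $23,750 − $1,000 = $22,750 for coinsurance.
50% of $22,750 = $11,375 falls to the patient.
That puts the patient's cost at $1,000 + $11,375 = $12,375 before any cap.
That would bring total out-of-pocket to $12,375, past the $2,200 cap. The patient is capped at $2,200 − $0 = $2,200 on this claim.
Insurer pays the balance: $23,750 − $2,200 = $21,550.

$21,550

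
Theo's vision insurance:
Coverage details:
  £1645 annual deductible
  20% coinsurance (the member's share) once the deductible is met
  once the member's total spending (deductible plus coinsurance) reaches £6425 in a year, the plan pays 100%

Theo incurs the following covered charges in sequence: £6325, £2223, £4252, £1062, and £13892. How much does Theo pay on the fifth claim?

Bill 1, £6325: £1645 finishes the deductible; £4680 goes to coinsurance; 20% of £4680 = £936. Member pays £2581; OOP now £2581.
Bill 2, £2223: 20% coinsurance on £2223 = £444.60. Member owes £444.60 (running OOP £3025.60).
Bill 3, £4252: deductible already satisfied, so member's share is 20% × £4252 = £850.40. Member owes £850.40 (running OOP £3876).
Bill 4, £1062: deductible met; 20% of £1062 = £212.40. Member owes £212.40 (running OOP £4088.40).
Bill 5, £13892: deductible met; 20% of £13892 = £2778.40. That would push OOP to £6866.80, over the £6425 cap, so member pays £6425 − £4088.40 = £2336.60.

£2336.60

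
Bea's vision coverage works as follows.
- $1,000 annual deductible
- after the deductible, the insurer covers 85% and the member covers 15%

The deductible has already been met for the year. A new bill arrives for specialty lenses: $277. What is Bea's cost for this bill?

$41.55

The deductible is already satisfied, so the full bill goes to coinsurance.
Member's 15% share of $277 is $41.55.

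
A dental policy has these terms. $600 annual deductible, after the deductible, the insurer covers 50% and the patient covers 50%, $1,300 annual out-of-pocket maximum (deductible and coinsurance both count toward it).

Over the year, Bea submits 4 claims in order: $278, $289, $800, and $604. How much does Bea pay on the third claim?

$416.50

Claim 1 ($278): fully absorbed by the deductible. Patient owes $278 (running OOP $278).
Claim 2 ($289): entire amount goes to the deductible. Cost to patient: $289. OOP to date $567.
Claim 3 ($800): $33 finishes the deductible; $767 goes to coinsurance; patient's 50% is $383.50. Patient pays $416.50; OOP now $983.50.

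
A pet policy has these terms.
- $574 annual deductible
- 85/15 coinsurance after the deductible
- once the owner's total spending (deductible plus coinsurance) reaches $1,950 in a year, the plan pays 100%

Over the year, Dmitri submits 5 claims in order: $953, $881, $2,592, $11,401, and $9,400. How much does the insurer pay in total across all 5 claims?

Claim 1 — $953: deductible takes $574, $379 remains; owner's 15% is $56.85. Owner owes $630.85 (running OOP $630.85). Plan pays $953 − $630.85 = $322.15.
Claim 2 — $881: deductible already satisfied, so owner's share is 15% × $881 = $132.15. Owner owes $132.15 (running OOP $763). Plan pays $881 − $132.15 = $748.85.
Claim 3 — $2,592: deductible met; 15% of $2,592 = $388.80. Cost to owner: $388.80. OOP to date $1,151.80. Insurer: $2,592 − $388.80 = $2,203.20.
Claim 4 — $11,401: deductible met; 15% of $11,401 = $1,710.15. That would push OOP to $2,861.95, over the $1,950 cap, so owner pays $1,950 − $1,151.80 = $798.20. Insurer: $11,401 − $798.20 = $10,602.80.
Claim 5 — $9,400: 15% coinsurance on $9,400 = $1,410. Adding that to $1,950 gives $3,360, past the $1,950 cap; owner pays only $1,950 − $1,950 = $0. Insurer: $9,400 − $0 = $9,400.
Insurer total = bills − owner's total = $25,227 − $1,950 = $23,277.

$23,277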